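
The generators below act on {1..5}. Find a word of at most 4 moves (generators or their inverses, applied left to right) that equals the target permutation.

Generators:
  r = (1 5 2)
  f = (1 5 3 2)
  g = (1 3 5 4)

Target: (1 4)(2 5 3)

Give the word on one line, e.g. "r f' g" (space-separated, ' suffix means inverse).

  after g': (1 4 5 3)
  after r': (1 4)(2 5 3)

g' r'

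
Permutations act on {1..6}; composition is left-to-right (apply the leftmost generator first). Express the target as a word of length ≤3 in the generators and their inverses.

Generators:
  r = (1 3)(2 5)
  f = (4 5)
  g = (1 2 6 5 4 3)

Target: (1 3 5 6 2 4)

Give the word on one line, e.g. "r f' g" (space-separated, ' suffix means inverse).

  after r': (1 3)(2 5)
  after g: (2 4 3)(5 6)
  after r: (1 3 5 6 2 4)

r' g r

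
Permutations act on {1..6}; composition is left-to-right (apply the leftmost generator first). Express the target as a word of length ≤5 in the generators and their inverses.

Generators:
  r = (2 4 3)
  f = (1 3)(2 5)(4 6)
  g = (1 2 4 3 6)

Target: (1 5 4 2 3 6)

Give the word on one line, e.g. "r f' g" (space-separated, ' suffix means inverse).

  after g: (1 2 4 3 6)
  after f': (1 5 2 6 3 4)
  after g: (1 5 4 2)
  after g: (1 5 3 6)
  after r': (1 5 4 2 3 6)

g f' g g r'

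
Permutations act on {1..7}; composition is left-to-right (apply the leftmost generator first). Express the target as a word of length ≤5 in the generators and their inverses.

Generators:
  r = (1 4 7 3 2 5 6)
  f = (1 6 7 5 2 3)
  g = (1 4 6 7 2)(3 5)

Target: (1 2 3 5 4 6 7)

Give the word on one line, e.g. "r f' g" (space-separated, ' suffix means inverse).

  after f': (1 3 2 5 7 6)
  after r: (1 2 6 4 7)(3 5)
  after f: (1 3 2 7 6 4 5)
  after r: (1 2 3 5 4 6 7)

f' r f r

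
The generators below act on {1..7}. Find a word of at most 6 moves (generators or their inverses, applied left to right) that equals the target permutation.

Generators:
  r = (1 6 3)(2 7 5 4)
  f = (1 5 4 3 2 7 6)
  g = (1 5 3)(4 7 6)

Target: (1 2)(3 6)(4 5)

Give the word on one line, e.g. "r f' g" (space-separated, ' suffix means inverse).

g f g r'

  after g: (1 5 3)(4 7 6)
  after f: (1 4 6 3 5 2 7)
  after g: (1 7 5 2 6)
  after r': (1 2)(3 6)(4 5)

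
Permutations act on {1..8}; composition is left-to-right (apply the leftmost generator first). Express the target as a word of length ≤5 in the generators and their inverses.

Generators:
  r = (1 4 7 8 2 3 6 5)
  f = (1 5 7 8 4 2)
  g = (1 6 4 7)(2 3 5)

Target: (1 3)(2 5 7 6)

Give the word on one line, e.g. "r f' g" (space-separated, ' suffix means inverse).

  after f: (1 5 7 8 4 2)
  after r': (1 6 3 2 5 4 8)
  after f': (1 6 3 4 7 5 8 2)
  after r': (1 3)(2 5 7 6)

f r' f' r'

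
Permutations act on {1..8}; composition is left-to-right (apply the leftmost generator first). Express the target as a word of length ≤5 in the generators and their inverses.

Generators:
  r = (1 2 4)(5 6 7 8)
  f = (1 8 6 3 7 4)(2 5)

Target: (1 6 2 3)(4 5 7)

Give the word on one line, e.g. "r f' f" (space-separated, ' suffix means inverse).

  after r': (1 4 2)(5 8 7 6)
  after f': (1 7 8 3 6 2 4 5)
  after f': (1 3 8 6 5 4 2 7)
  after f': (1 6 2 3)(4 5 7)

r' f' f' f'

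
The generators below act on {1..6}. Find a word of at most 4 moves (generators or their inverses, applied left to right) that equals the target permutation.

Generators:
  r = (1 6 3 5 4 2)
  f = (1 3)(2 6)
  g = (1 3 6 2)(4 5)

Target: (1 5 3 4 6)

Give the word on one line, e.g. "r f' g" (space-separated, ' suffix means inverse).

  after g': (1 2 6 3)(4 5)
  after r': (1 4 3 2)
  after r': (1 5 3 4 6)

g' r' r'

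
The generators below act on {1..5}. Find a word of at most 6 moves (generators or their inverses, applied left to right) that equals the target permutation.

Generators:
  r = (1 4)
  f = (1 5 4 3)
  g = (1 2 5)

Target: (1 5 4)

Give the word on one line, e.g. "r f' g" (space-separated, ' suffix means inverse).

r g r' g'

  after r: (1 4)
  after g: (1 4 2 5)
  after r': (2 5 4)
  after g': (1 5 4)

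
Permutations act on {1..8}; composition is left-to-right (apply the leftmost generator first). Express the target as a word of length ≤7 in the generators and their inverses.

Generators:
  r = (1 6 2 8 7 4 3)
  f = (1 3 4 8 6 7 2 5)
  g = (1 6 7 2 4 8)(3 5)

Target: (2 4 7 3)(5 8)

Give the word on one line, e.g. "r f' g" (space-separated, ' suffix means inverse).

  after f: (1 3 4 8 6 7 2 5)
  after g': (1 5 8)(2 3)
  after f': (1 2)(3 7 6 8 5 4)
  after r': (1 6 2 3 8 5 7)
  after r': (2 4 7 3)(5 8)

f g' f' r' r'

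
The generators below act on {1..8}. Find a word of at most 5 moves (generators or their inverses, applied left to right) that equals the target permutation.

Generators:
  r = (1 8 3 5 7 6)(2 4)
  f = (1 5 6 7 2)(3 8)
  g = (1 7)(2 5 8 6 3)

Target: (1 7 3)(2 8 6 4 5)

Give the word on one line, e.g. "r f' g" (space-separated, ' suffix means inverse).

  after f': (1 2 7 6 5)(3 8)
  after g': (1 3 5 7 8 6 2)
  after r: (1 5 6 4 2 8)(3 7)
  after f: (1 6 4)(2 3)(5 7 8)
  after f: (1 7 3)(2 8 6 4 5)

f' g' r f f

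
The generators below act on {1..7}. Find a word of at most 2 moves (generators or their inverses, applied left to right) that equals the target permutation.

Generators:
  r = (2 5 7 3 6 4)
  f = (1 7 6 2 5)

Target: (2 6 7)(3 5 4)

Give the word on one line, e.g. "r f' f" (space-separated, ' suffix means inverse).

  after r': (2 4 6 3 7 5)
  after r': (2 6 7)(3 5 4)

r' r'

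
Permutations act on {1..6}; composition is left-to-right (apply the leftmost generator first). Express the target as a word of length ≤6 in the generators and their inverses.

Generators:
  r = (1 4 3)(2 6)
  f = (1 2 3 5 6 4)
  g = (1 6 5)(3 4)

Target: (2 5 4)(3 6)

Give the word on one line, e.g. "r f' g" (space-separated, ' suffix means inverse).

  after r': (1 3 4)(2 6)
  after r': (1 4 3)
  after r': (2 6)
  after f': (1 4 6)(2 5 3)
  after r': (2 5 4)(3 6)

r' r' r' f' r'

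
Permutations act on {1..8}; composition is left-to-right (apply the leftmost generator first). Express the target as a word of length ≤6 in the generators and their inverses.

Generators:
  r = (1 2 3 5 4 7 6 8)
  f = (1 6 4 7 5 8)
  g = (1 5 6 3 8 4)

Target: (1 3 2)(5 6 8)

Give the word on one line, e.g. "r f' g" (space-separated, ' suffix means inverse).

  after r: (1 2 3 5 4 7 6 8)
  after g': (1 2 6 3)(4 7 5 8)
  after r: (1 3 2 8 7 4 6 5)
  after f: (1 3 2)(5 6 8)

r g' r f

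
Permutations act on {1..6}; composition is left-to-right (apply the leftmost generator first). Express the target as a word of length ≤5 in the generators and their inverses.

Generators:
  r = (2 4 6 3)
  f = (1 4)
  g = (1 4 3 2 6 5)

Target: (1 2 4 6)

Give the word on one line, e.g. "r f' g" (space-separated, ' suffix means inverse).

  after g: (1 4 3 2 6 5)
  after g: (1 3 6)(2 5 4)
  after f': (1 3 6 4 2 5)
  after g': (1 4 3 2 6)
  after r': (1 2 4 6)

g g f' g' r'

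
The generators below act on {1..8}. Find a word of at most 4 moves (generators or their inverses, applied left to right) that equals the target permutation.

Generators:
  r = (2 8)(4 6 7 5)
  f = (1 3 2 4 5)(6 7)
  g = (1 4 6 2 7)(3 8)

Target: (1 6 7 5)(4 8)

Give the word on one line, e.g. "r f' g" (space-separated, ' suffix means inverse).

f' r' f

  after f': (1 5 4 2 3)(6 7)
  after r': (1 7 4 8 2 3)
  after f: (1 6 7 5)(4 8)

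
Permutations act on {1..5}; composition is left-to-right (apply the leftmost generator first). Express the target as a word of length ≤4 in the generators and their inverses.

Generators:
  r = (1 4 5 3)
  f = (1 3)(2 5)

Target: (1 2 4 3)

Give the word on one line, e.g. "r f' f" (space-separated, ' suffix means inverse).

  after f': (1 3)(2 5)
  after r': (1 5 2 4)
  after f': (1 2 4 3)

f' r' f'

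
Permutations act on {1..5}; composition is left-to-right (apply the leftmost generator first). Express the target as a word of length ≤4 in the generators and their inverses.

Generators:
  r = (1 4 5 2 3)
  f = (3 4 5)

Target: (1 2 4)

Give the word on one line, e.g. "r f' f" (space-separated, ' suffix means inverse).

  after r: (1 4 5 2 3)
  after f': (1 3)(2 5)
  after r': (1 2 4)

r f' r'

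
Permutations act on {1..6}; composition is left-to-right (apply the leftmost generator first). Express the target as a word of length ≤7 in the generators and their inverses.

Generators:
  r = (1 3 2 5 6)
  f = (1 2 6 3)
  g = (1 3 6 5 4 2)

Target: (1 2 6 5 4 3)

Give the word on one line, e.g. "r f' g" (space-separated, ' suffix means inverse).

  after r': (1 6 5 2 3)
  after g': (1 3 2)(4 5)
  after f': (1 6 2 3)(4 5)
  after r: (4 6 5)
  after f: (1 2 6 5 4 3)

r' g' f' r f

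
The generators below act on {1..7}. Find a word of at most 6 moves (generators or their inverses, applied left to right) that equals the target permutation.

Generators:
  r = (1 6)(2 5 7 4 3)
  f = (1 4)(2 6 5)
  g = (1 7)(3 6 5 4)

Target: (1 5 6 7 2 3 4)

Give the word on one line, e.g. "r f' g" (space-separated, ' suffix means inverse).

  after r: (1 6)(2 5 7 4 3)
  after f: (1 5 7)(3 6 4)
  after r': (1 2 3)(6 7)
  after f': (1 5 6 7 2 3 4)

r f r' f'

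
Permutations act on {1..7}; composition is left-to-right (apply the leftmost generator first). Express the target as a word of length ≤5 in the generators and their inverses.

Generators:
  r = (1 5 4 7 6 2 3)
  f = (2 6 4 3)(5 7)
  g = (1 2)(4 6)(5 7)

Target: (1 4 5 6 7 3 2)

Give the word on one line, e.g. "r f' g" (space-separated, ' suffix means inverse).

  after r': (1 3 2 6 7 4 5)
  after g': (1 3)(2 4 7 6 5)
  after f: (1 2 3)(4 5 6 7)
  after f: (1 6 5 4 7 3)
  after g: (1 4 5 6 7 3 2)

r' g' f f g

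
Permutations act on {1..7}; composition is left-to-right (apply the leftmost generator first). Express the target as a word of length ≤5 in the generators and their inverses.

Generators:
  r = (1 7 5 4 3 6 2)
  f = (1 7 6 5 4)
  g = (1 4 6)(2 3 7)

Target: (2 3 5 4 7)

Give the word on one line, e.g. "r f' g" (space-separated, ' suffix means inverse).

  after r': (1 2 6 3 4 5 7)
  after f: (1 2 5 6 3)
  after f: (1 2 4)(3 7 6)
  after r: (2 3 5 4 7)

r' f f r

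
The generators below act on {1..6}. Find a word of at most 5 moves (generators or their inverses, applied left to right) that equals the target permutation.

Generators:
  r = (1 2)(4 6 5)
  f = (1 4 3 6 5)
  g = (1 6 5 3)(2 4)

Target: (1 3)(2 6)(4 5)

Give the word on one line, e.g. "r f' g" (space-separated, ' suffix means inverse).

  after r': (1 2)(4 5 6)
  after g': (1 4 6 2 3 5)
  after f: (1 3)(2 6)(4 5)

r' g' f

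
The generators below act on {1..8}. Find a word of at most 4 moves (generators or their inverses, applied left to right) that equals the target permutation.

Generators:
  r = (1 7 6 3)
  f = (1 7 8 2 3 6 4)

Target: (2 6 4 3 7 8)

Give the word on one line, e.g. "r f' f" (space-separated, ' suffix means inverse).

  after f: (1 7 8 2 3 6 4)
  after r': (2 6 4 3 7 8)

f r'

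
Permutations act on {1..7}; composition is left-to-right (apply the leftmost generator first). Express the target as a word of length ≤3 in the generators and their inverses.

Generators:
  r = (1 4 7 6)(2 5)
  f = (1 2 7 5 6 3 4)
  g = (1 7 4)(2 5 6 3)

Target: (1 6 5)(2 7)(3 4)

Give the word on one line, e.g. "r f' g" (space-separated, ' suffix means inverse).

  after f': (1 4 3 6 5 7 2)
  after r': (2 6)(3 7 5 4)
  after r': (1 6 5)(2 7)(3 4)

f' r' r'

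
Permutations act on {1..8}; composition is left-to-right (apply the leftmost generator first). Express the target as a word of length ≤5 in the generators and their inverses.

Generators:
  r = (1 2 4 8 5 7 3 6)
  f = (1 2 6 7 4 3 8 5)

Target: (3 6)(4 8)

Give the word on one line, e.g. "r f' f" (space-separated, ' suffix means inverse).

  after f': (1 5 8 3 4 7 6 2)
  after r: (1 7)(3 8 6 4)
  after f': (1 6 7 5 8 2)
  after r: (3 6)(4 8)

f' r f' r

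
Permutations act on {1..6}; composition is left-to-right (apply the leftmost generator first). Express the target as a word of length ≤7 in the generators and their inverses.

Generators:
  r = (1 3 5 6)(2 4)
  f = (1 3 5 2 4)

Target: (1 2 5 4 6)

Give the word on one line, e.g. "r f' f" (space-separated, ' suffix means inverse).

r r f r' f'

  after r: (1 3 5 6)(2 4)
  after r: (1 5)(3 6)
  after f: (1 2 4)(3 6 5)
  after r': (1 4 6 3 5)
  after f': (1 2 5 4 6)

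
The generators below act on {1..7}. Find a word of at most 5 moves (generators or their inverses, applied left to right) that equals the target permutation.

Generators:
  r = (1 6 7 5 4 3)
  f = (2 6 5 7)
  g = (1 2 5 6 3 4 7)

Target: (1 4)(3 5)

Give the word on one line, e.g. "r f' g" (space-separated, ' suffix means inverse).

  after f': (2 7 5 6)
  after r': (1 3 4 5)(2 6)
  after f': (1 3 4 6 7 5)
  after r': (1 4)(3 5)

f' r' f' r'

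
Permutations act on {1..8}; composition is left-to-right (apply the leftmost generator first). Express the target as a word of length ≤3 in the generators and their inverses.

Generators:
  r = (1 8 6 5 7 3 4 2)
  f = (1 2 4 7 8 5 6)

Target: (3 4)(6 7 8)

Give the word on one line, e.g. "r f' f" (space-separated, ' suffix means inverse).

r' f'

  after r': (1 2 4 3 7 5 6 8)
  after f': (3 4)(6 7 8)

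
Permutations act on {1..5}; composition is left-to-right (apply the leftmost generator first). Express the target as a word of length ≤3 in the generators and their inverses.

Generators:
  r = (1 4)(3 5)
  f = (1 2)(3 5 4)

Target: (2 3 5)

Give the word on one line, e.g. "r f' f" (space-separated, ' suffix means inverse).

  after f: (1 2)(3 5 4)
  after r: (1 2 4 5)
  after f: (2 3 5)

f r f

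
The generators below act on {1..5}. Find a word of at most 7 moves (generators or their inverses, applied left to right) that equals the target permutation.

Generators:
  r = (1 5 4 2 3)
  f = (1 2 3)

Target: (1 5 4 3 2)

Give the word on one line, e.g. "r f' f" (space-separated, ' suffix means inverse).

  after f: (1 2 3)
  after r': (1 4 5)
  after f: (1 4 5 2 3)
  after r': (1 5 4)
  after f': (1 5 4 3 2)

f r' f r' f'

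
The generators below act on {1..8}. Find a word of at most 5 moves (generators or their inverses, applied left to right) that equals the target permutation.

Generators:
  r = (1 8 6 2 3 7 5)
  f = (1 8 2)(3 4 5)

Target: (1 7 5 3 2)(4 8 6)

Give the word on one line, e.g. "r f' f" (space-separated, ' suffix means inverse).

  after r': (1 5 7 3 2 6 8)
  after f': (1 4 3 8 2 6)(5 7)
  after f': (1 3)(2 6)(4 5 7)
  after r: (1 7 4)(3 8 6)
  after f: (1 7 5 3 2)(4 8 6)

r' f' f' r f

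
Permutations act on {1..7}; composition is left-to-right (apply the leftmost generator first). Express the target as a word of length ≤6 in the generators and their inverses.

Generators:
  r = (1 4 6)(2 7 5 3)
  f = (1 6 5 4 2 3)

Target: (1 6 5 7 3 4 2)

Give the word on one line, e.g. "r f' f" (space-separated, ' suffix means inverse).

  after r: (1 4 6)(2 7 5 3)
  after r: (1 6 4)(2 5)(3 7)
  after r: (2 3 5 7)
  after f: (1 6 5 7 3 4 2)

r r r f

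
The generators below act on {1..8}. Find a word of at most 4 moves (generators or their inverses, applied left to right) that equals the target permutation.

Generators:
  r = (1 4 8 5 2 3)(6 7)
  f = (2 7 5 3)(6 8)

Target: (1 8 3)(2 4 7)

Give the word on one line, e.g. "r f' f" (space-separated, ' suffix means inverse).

  after f': (2 3 5 7)(6 8)
  after r: (1 4 8 7 3 2)(5 6)
  after f': (1 4 6 7 5 8 2)
  after r: (1 8 3)(2 4 7)

f' r f' r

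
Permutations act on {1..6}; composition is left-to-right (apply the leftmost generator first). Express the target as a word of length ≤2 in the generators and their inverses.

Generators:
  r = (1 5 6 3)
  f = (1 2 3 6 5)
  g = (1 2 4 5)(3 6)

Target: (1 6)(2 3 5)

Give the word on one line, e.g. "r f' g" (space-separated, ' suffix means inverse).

r' f

  after r': (1 3 6 5)
  after f: (1 6)(2 3 5)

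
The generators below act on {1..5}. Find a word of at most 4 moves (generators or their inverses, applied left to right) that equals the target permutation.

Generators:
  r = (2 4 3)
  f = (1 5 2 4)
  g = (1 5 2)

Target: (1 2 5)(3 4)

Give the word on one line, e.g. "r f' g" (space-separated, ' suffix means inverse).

  after g': (1 2 5)
  after f': (1 5 4 2)
  after r': (1 5 2)(3 4)
  after g: (1 2 5)(3 4)

g' f' r' g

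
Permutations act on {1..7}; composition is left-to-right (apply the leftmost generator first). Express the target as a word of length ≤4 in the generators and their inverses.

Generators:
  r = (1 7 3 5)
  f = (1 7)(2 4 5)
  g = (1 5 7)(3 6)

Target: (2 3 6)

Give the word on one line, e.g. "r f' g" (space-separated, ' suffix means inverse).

f' g r f

  after f': (1 7)(2 5 4)
  after g: (2 7 5 4)(3 6)
  after r: (1 7)(2 3 6 5 4)
  after f: (2 3 6)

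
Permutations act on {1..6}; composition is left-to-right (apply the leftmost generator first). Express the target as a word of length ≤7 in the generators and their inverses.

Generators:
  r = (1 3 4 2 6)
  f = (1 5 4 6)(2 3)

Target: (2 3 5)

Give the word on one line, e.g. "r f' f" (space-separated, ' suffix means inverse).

  after f: (1 5 4 6)(2 3)
  after f: (1 4)(5 6)
  after r: (1 2 6 5)(3 4)
  after f': (1 3 5 6)(2 4)
  after r': (2 3 5)

f f r f' r'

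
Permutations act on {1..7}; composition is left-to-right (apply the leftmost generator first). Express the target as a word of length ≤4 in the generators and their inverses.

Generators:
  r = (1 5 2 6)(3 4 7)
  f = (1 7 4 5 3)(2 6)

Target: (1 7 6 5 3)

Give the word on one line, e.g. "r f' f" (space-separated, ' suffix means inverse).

f' r'

  after f': (1 3 5 4 7)(2 6)
  after r': (1 7 6 5 3)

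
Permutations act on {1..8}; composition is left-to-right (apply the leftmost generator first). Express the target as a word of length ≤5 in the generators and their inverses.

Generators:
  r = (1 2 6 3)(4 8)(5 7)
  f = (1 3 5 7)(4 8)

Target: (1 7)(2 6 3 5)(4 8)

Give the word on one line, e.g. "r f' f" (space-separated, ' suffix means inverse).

f' f' r

  after f': (1 7 5 3)(4 8)
  after f': (1 5)(3 7)
  after r: (1 7)(2 6 3 5)(4 8)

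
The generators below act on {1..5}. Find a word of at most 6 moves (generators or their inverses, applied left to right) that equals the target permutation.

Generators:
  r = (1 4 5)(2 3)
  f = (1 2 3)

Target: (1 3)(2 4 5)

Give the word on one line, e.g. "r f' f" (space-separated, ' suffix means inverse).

f f r f

  after f: (1 2 3)
  after f: (1 3 2)
  after r: (1 2 4 5)
  after f: (1 3)(2 4 5)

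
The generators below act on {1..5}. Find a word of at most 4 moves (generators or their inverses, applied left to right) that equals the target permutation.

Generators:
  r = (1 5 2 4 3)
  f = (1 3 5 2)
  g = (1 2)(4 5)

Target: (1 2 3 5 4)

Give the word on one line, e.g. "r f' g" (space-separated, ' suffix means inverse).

r r

  after r: (1 5 2 4 3)
  after r: (1 2 3 5 4)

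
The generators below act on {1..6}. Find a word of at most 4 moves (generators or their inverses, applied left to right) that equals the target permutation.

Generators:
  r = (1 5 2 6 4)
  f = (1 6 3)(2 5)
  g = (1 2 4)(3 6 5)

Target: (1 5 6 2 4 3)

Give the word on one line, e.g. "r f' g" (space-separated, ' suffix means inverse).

g f'

  after g: (1 2 4)(3 6 5)
  after f': (1 5 6 2 4 3)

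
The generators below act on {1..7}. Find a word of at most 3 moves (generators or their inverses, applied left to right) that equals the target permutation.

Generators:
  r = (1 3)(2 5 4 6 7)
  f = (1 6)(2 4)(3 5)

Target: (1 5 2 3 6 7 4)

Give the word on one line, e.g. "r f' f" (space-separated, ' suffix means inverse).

  after r: (1 3)(2 5 4 6 7)
  after f: (1 5 2 3 6 7 4)

r f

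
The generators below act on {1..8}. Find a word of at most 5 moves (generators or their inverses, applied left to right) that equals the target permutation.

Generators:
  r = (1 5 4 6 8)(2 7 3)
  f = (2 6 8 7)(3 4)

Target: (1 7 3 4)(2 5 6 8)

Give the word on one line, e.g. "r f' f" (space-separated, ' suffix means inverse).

  after r': (1 8 6 4 5)(2 3 7)
  after f: (1 7 6 3 2 4 5)
  after r': (1 2 5 8 6 7 4)
  after f': (1 7 3 4)(2 5 6 8)

r' f r' f'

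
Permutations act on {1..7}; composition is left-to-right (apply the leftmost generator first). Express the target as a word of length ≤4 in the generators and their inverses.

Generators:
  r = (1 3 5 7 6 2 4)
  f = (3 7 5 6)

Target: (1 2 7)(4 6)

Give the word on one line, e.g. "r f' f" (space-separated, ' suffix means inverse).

f r' r'

  after f: (3 7 5 6)
  after r': (1 4 2 6)(3 5 7)
  after r': (1 2 7)(4 6)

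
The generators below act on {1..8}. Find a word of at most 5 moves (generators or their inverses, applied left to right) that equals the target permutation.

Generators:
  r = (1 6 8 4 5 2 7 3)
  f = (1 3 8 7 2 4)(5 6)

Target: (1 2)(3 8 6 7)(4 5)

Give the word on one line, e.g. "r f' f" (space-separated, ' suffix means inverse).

  after r': (1 3 7 2 5 4 8 6)
  after f: (1 8 5)(2 6 3)(4 7)
  after r': (1 6 7 8 4 2)(3 5)
  after f: (1 5 8)(2 3 6)
  after r: (1 2)(3 8 6 7)(4 5)

r' f r' f r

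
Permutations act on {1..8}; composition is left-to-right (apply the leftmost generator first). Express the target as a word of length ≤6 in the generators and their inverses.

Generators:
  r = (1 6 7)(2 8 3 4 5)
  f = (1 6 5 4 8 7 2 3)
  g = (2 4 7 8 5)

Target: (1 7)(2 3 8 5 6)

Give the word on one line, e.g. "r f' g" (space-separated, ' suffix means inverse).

  after g': (2 5 8 7 4)
  after f': (1 3 2 6)(4 7 5)
  after f': (1 2)(3 7 6)(4 8)
  after f': (1 7)(2 3 8 5 6)

g' f' f' f'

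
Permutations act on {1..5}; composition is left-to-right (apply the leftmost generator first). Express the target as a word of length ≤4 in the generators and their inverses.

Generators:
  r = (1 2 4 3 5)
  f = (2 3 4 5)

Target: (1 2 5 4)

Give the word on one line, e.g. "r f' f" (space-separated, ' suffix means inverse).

f r

  after f: (2 3 4 5)
  after r: (1 2 5 4)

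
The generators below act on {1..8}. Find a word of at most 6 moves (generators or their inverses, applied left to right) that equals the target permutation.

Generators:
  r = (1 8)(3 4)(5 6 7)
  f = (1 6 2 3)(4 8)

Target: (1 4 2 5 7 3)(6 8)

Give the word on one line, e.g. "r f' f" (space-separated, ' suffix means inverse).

f' r' f f

  after f': (1 3 2 6)(4 8)
  after r': (1 4)(2 5 7 6 8 3)
  after f: (1 8)(2 5 7)(4 6)
  after f: (1 4 2 5 7 3)(6 8)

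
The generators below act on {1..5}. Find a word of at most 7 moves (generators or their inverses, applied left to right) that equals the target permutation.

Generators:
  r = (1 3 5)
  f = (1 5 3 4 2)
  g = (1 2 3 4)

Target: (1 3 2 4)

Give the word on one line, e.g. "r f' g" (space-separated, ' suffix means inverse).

f r' f' g' r'

  after f: (1 5 3 4 2)
  after r': (1 3 4 2 5)
  after f': (1 5 2)
  after g': (1 5)(2 4 3)
  after r': (1 3 2 4)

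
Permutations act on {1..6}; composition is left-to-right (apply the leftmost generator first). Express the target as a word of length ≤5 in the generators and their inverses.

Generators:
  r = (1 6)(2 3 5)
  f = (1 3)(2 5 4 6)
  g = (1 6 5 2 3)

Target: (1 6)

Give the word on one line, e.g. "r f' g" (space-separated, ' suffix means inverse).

r' r' r'

  after r': (1 6)(2 5 3)
  after r': (2 3 5)
  after r': (1 6)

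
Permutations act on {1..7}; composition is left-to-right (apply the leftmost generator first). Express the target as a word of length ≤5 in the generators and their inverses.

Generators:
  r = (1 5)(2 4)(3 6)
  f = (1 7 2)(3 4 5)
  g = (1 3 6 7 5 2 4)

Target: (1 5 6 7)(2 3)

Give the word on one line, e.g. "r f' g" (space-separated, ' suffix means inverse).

f' g g g f'

  after f': (1 2 7)(3 5 4)
  after g: (1 4 6 7 3 2 5)
  after g: (3 4 7 6 5)
  after g: (1 3)(2 4 5 6)
  after f': (1 5 6 7)(2 3)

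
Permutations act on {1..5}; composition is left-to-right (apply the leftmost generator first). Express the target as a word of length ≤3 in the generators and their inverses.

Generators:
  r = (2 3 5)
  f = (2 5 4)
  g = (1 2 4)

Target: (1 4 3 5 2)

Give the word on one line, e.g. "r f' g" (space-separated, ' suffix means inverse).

  after g': (1 4 2)
  after r: (1 4 3 5 2)

g' r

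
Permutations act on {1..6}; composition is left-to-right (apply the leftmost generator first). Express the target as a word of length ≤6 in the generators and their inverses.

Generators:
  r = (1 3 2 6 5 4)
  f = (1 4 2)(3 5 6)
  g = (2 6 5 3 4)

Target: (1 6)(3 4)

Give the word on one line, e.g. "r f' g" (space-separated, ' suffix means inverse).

  after r: (1 3 2 6 5 4)
  after g': (1 5 3 4)
  after g': (1 6 2 4)
  after g': (1 2 3 5 6 4)
  after r: (1 6)(3 4)

r g' g' g' r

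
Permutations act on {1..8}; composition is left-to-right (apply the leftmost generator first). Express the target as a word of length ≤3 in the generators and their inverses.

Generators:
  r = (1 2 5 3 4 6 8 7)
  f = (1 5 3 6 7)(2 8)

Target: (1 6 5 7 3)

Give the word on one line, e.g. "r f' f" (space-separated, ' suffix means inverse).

f' f'

  after f': (1 7 6 3 5)(2 8)
  after f': (1 6 5 7 3)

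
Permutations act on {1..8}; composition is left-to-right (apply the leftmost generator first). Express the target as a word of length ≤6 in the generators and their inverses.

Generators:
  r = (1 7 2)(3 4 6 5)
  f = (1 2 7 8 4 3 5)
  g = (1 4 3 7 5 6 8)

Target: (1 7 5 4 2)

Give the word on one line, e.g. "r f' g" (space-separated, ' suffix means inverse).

g f' r' g r

  after g: (1 4 3 7 5 6 8)
  after f': (1 8 5 6 7 3 2)
  after r': (1 8 6)(3 7 5 4)
  after g: (3 5)(4 7 6)
  after r: (1 7 5 4 2)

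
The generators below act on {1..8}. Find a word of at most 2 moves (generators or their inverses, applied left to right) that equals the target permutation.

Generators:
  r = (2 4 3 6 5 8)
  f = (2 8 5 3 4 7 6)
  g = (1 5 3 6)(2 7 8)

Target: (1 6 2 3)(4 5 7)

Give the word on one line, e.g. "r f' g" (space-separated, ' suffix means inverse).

  after f': (2 6 7 4 3 5 8)
  after g': (1 6 2 3)(4 5 7)

f' g'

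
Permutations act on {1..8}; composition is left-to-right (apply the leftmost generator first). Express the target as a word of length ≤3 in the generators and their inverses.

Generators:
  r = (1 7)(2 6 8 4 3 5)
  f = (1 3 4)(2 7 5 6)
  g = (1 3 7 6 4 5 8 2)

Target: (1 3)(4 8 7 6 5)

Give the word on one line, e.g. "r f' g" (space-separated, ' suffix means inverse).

r r g

  after r: (1 7)(2 6 8 4 3 5)
  after r: (2 8 3)(4 5 6)
  after g: (1 3)(4 8 7 6 5)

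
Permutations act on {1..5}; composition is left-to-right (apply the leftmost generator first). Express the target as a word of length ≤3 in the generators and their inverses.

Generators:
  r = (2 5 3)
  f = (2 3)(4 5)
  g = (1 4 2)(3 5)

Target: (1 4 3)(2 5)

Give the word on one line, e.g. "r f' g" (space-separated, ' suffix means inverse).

  after f': (2 3)(4 5)
  after g: (1 4 3)(2 5)

f' g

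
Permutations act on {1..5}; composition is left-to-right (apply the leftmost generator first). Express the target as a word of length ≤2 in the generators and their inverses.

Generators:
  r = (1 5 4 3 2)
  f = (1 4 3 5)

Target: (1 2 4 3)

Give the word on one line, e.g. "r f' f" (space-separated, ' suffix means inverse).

  after r': (1 2 3 4 5)
  after f': (1 2 4 3)

r' f'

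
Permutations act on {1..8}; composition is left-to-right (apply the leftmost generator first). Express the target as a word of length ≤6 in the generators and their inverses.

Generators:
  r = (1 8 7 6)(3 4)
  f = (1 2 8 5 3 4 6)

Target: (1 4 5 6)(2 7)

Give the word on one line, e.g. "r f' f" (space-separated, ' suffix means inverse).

  after r': (1 6 7 8)(3 4)
  after f': (1 4 5 8 6 7 2)
  after r': (1 3 4 5)(2 6 8 7)
  after r': (1 4 5 6)(2 7)

r' f' r' r'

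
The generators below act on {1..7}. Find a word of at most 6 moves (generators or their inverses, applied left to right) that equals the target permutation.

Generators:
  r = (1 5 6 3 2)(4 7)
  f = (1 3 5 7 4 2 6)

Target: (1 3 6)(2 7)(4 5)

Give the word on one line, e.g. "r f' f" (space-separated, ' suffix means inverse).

r f' f' f' r

  after r: (1 5 6 3 2)(4 7)
  after f': (1 3 4 5 2 6)
  after f': (3 7 5 4)
  after f': (1 6 2 4)(3 5 7)
  after r: (1 3 6)(2 7)(4 5)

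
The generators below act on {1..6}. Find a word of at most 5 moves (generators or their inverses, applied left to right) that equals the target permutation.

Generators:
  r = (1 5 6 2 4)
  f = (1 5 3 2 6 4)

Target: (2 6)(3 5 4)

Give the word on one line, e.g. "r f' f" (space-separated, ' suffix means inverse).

f f f r r

  after f: (1 5 3 2 6 4)
  after f: (1 3 6)(2 4 5)
  after f: (1 2)(3 4)(5 6)
  after r: (1 4 3)(2 5)
  after r: (2 6)(3 5 4)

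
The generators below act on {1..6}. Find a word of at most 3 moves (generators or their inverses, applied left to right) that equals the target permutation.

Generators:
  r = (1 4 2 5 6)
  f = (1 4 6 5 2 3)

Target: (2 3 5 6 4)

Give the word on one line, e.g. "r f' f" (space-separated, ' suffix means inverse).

  after r': (1 6 5 2 4)
  after f': (1 4 3 2)
  after f': (2 3 5 6 4)

r' f' f'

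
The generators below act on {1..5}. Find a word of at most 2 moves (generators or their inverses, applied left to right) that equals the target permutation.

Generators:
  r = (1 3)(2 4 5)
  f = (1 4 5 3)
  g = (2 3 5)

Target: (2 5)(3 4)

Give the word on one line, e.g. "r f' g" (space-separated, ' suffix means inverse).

  after r: (1 3)(2 4 5)
  after f: (2 5)(3 4)

r f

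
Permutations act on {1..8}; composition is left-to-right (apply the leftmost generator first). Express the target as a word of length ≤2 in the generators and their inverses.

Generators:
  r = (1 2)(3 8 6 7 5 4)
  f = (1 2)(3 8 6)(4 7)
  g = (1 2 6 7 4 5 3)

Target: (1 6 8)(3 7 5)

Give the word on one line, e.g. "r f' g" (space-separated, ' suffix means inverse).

f' g

  after f': (1 2)(3 6 8)(4 7)
  after g: (1 6 8)(3 7 5)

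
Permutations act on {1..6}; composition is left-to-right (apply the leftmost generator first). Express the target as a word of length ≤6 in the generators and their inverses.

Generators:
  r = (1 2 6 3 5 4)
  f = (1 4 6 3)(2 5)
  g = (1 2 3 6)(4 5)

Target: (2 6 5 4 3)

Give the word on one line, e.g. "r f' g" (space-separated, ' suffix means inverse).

g' r' g r' g

  after g': (1 6 3 2)(4 5)
  after r': (1 2 4 3)
  after g: (1 3 2 5 4 6)
  after r': (1 6 4 2 3)
  after g: (2 6 5 4 3)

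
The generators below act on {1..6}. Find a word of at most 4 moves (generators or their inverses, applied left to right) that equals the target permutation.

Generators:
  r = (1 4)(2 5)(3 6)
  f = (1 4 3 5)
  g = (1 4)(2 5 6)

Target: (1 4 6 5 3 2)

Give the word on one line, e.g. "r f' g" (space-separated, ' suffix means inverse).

f r' f

  after f: (1 4 3 5)
  after r': (2 5 4 6 3)
  after f: (1 4 6 5 3 2)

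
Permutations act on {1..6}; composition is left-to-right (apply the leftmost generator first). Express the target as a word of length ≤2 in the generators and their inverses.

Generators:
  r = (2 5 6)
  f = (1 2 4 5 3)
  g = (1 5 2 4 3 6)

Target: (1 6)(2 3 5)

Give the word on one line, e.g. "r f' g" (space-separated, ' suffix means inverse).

g' f

  after g': (1 6 3 4 2 5)
  after f: (1 6)(2 3 5)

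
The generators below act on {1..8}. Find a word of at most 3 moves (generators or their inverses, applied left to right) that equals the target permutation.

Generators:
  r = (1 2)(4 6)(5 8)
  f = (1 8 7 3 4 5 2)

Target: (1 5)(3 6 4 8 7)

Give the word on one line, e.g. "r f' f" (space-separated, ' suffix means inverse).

f r

  after f: (1 8 7 3 4 5 2)
  after r: (1 5)(3 6 4 8 7)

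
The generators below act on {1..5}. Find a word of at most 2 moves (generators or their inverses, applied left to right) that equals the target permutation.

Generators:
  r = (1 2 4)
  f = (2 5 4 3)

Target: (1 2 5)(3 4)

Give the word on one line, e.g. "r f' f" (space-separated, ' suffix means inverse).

  after f: (2 5 4 3)
  after r: (1 2 5)(3 4)

f r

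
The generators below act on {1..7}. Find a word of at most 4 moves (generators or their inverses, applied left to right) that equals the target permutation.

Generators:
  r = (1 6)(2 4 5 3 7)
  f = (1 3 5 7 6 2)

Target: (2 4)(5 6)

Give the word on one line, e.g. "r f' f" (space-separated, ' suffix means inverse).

  after r': (1 6)(2 7 3 5 4)
  after f': (1 7)(2 5 4 6)
  after r': (1 3 5 2 4)(6 7)
  after f': (2 4)(5 6)

r' f' r' f'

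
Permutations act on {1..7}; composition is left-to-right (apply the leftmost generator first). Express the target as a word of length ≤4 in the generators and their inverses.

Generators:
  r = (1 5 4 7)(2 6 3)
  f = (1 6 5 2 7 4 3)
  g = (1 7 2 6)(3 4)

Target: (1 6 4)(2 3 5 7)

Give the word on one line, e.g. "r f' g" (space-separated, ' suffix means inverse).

g' r' g

  after g': (1 6 2 7)(3 4)
  after r': (1 2 4 6 3 5)
  after g: (1 6 4)(2 3 5 7)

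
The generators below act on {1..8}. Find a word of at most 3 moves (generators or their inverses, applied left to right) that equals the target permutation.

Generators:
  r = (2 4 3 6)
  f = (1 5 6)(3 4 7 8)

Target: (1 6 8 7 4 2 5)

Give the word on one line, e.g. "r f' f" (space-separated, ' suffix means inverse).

  after r': (2 6 3 4)
  after f': (1 6 8 7 4 2 5)

r' f'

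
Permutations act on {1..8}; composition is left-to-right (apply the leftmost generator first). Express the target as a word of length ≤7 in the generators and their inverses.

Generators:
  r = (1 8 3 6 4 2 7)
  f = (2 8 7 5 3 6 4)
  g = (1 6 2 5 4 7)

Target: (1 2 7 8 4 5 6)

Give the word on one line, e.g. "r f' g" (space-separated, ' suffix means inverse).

f g' f' g f'

  after f: (2 8 7 5 3 6 4)
  after g': (1 7 2 8 4 6 5 3)
  after f': (1 8 6 7 4 3)
  after g: (1 8 2 5 4 3 6)
  after f': (1 2 7 8 4 5 6)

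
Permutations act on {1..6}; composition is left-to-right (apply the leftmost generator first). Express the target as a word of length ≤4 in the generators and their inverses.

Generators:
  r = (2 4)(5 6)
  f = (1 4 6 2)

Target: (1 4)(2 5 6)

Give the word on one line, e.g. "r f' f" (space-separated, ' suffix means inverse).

  after f': (1 2 6 4)
  after r': (1 4)(2 5 6)

f' r'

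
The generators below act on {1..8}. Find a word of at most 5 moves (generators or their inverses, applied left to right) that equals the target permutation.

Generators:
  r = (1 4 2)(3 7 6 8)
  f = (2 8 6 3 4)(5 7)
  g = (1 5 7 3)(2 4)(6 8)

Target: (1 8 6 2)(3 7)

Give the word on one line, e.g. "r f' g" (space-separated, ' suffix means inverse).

  after g': (1 3 7 5)(2 4)(6 8)
  after g': (1 7)(3 5)
  after r: (1 6 8 3 5 7 4 2)
  after f': (1 8 6 2)(3 7)

g' g' r f'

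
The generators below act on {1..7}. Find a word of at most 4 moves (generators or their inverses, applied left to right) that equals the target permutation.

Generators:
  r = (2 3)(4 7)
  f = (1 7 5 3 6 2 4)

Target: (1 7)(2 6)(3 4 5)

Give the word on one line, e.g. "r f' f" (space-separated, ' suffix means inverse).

  after r': (2 3)(4 7)
  after f: (1 7)(2 6)(3 4 5)
  after r': (1 4 5 2 6 3 7)
  after r': (1 7)(2 6)(3 4 5)

r' f r' r'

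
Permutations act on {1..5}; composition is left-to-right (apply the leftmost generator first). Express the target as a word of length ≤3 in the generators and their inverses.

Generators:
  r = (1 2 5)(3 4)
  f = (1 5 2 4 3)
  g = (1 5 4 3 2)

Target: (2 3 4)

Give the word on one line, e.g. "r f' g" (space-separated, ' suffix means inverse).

  after r: (1 2 5)(3 4)
  after r: (1 5 2)
  after f': (2 3 4)

r r f'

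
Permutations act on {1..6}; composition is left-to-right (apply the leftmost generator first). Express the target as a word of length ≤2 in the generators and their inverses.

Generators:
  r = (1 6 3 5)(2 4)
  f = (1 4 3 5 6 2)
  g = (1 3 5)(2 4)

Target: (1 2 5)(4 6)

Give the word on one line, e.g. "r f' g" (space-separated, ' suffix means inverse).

  after f: (1 4 3 5 6 2)
  after r': (1 2 5)(4 6)

f r'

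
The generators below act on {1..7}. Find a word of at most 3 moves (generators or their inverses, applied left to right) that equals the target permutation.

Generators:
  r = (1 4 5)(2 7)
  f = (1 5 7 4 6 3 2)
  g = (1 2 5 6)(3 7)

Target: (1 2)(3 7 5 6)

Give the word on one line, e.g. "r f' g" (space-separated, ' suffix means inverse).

r' f r'

  after r': (1 5 4)(2 7)
  after f: (1 7)(2 4 5 6 3)
  after r': (1 2)(3 7 5 6)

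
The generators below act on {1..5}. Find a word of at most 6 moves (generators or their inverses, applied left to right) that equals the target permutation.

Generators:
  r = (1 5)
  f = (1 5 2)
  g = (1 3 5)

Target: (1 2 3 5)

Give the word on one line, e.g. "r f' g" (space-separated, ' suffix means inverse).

  after r: (1 5)
  after f': (2 5)
  after g': (1 5 2 3)
  after f: (1 2 3 5)

r f' g' f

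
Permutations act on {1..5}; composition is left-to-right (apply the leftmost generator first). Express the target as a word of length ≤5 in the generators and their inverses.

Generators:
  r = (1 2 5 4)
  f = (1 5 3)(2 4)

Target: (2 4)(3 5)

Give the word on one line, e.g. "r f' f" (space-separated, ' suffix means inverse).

f' r' r' f

  after f': (1 3 5)(2 4)
  after r': (1 3 2 5 4)
  after r': (1 3)
  after f: (2 4)(3 5)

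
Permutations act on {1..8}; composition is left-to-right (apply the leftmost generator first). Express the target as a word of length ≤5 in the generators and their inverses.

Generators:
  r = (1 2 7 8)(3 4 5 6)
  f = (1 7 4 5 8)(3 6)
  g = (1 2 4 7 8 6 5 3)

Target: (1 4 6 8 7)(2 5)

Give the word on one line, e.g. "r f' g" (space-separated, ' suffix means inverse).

g r' g' g' r'

  after g: (1 2 4 7 8 6 5 3)
  after r': (2 3 8 5 6 4)
  after g': (1 3 7 4)(2 5 8 6)
  after g': (1 5 7 2 6)(3 4)
  after r': (1 4 6 8 7)(2 5)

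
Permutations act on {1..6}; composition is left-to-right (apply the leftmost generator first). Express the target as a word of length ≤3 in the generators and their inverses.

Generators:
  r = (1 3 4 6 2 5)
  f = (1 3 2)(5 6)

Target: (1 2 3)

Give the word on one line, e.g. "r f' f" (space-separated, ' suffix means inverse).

f f

  after f: (1 3 2)(5 6)
  after f: (1 2 3)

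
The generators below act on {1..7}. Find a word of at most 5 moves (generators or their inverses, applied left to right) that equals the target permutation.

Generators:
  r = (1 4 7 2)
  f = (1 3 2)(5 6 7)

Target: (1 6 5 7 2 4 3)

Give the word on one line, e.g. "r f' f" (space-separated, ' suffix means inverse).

r' r' f'

  after r': (1 2 7 4)
  after r': (1 7)(2 4)
  after f': (1 6 5 7 2 4 3)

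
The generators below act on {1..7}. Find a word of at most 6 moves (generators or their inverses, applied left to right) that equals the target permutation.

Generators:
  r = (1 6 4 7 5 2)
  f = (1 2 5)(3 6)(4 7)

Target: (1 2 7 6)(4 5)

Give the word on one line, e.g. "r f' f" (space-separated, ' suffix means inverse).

r' r' f f

  after r': (1 2 5 7 4 6)
  after r': (1 5 4)(2 7 6)
  after f: (2 4)(3 6 5 7)
  after f: (1 2 7 6)(4 5)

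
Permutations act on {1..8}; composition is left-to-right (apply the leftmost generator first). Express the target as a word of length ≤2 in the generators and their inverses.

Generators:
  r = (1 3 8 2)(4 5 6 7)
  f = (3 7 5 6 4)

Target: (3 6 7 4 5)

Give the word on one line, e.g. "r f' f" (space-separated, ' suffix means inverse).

f' f'

  after f': (3 4 6 5 7)
  after f': (3 6 7 4 5)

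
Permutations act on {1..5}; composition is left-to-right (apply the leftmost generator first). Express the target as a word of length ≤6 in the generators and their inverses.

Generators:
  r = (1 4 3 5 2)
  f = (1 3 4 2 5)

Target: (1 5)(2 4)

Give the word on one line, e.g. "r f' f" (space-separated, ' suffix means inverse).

f' r f' r' f'

  after f': (1 5 2 4 3)
  after r: (1 2 3 4 5)
  after f': (1 4 2)
  after r': (3 4 5)
  after f': (1 5)(2 4)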